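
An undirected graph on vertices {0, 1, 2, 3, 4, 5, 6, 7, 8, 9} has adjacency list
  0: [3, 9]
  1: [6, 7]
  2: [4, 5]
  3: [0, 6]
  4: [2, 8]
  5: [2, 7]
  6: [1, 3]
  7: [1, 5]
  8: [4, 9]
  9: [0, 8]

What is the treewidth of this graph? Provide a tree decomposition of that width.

Treewidth 2.
One such decomposition:
Bags: B1 = {1, 6, 7}  B2 = {5, 6, 7}  B3 = {2, 5, 6}  B4 = {2, 4, 6}  B5 = {4, 6, 8}  B6 = {6, 8, 9}  B7 = {0, 6, 9}  B8 = {0, 3, 6}
Tree: B1–B2, B2–B3, B3–B4, B4–B5, B5–B6, B6–B7, B7–B8

Each bag holds 3 vertices, so the decomposition has width 2, which upper-bounds the treewidth. Since 6–1–7–5–2–4–8–9–0–3–6 is a cycle in G, G is not acyclic. Forests are exactly the graphs of treewidth ≤ 1, so tw(G) ≥ 2. Therefore the treewidth is 2.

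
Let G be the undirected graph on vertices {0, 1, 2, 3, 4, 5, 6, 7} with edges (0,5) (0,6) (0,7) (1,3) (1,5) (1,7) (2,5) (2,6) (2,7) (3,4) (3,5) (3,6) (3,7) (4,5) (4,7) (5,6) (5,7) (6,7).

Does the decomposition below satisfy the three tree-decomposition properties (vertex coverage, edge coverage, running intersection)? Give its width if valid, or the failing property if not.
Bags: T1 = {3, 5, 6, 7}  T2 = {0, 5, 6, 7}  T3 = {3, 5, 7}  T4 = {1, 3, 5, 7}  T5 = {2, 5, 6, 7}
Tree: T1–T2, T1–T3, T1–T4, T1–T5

No — vertex 4 appears in no bag.

A tree decomposition must satisfy three properties: every vertex lies in some bag; for every edge, both endpoints lie together in some bag; and for every vertex, the bags containing it form a connected subtree. Here vertex 4 appears in no bag, so the decomposition is invalid.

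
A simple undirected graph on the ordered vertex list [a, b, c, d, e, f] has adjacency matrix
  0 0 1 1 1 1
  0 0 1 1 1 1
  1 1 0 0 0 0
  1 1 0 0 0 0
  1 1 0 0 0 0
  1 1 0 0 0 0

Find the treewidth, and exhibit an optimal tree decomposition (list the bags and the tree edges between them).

Treewidth 2.
One such decomposition:
Bags: B1 = {a, b, f}  B2 = {a, b, d}  B3 = {a, b, e}  B4 = {a, b, c}
Tree: B1–B2, B2–B3, B3–B4

Every bag has size at most 3, so the width is 3 − 1 = 2 and tw(G) ≤ 2. For the lower bound, G contains the cycle f–a–d–b–f, so G is not a forest; only forests have treewidth ≤ 1, hence tw(G) ≥ 2. The upper and lower bounds meet at 2, so that is the treewidth.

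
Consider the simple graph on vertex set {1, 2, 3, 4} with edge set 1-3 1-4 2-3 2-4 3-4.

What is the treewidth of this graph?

2

A width-2 tree decomposition is:
Bags: B1 = {2, 3, 4}  B2 = {1, 3, 4}
Tree: B1–B2
Every bag has size at most 3, so the width is 3 − 1 = 2 and tw(G) ≤ 2. On the other hand G contains the 3-clique {1, 3, 4}. A clique must lie in a single bag of any decomposition, so no decomposition can have width below 2. Combining the bounds, tw(G) = 2.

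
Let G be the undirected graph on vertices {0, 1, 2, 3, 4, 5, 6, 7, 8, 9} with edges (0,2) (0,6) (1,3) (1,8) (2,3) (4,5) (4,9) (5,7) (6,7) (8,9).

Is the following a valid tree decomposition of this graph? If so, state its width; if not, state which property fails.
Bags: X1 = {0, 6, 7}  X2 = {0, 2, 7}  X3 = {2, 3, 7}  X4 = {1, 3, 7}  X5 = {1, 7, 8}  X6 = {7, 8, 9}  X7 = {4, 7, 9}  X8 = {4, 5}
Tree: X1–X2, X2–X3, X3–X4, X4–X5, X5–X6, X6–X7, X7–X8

No — edge (7,5) lies in no bag.

A tree decomposition must satisfy three properties: every vertex lies in some bag; for every edge, both endpoints lie together in some bag; and for every vertex, the bags containing it form a connected subtree. Here edge (7,5) lies in no bag, so the decomposition is invalid.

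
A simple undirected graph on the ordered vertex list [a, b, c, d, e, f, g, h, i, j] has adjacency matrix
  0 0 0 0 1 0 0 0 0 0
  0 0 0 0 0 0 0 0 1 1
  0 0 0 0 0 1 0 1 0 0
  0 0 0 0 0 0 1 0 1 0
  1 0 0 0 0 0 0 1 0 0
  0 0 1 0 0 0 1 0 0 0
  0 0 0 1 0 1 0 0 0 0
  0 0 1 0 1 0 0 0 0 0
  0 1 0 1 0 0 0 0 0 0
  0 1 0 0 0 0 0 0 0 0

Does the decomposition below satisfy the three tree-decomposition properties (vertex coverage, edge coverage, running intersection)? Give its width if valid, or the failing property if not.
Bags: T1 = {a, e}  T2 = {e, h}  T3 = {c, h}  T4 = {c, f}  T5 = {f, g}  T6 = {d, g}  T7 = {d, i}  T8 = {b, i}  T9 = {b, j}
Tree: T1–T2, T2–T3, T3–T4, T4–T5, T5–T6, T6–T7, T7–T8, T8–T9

Yes; width 1.

Vertex coverage: the bags together contain {a, b, c, d, e, f, g, h, i, j}, the full vertex set. Edge coverage: each edge of G has both endpoints in at least one bag. Running intersection: for every vertex, the bags containing it form a connected subtree. All three properties hold, so this is a valid tree decomposition of width max|bag| − 1 = 1, and hence tw(G) ≤ 1.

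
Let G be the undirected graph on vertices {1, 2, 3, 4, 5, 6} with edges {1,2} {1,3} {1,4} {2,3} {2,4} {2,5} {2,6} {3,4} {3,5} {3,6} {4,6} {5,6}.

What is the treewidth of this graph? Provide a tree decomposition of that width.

Treewidth 3.
One optimal decomposition is:
Bags: B1 = {2, 3, 5, 6}  B2 = {2, 3, 4, 6}  B3 = {1, 2, 3, 4}
Tree: B1–B2, B2–B3

The largest bag has 4 vertices, giving width 3; this decomposition certifies tw(G) ≤ 3. On the other hand G contains the 4-clique {1, 2, 3, 4}. A clique must lie in a single bag of any decomposition, so no decomposition can have width below 3. Therefore the treewidth is 3.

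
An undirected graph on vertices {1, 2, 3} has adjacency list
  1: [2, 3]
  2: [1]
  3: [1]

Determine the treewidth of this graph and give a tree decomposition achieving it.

Treewidth 1.
One optimal decomposition is:
Bags: B1 = {1, 2}  B2 = {1, 3}
Tree: B1–B2

Each bag holds 2 vertices, so the decomposition has width 1, which upper-bounds the treewidth. Any graph with an edge has treewidth ≥ 1, and G has the edge 1–2. Therefore the treewidth is 1.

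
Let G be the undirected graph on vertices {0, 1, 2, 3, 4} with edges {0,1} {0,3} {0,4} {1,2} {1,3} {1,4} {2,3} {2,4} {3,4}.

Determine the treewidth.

A width-3 tree decomposition is:
Bags: B1 = {0, 1, 3, 4}  B2 = {1, 2, 3, 4}
Tree: B1–B2
Each bag holds 4 vertices, so the decomposition has width 3, which upper-bounds the treewidth. For the lower bound, the 4 vertices {0, 1, 3, 4} are pairwise adjacent, and any tree decomposition puts a clique entirely inside one bag — forcing width ≥ 3. Hence tw(G) = 3 exactly.

3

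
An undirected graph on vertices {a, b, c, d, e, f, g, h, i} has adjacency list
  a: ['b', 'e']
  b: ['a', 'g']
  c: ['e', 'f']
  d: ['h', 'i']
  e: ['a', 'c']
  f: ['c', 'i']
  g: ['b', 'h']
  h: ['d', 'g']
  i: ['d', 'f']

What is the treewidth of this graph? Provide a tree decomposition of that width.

Each bag holds 3 vertices, so the decomposition has width 2, which upper-bounds the treewidth. The edges c–e–a–b–g–h–d–i–f–c form a cycle, so G is not a tree and its treewidth is at least 2. Combining the bounds, tw(G) = 2.

Treewidth 2.
One optimal decomposition is:
Bags: B1 = {a, c, e}  B2 = {a, b, c}  B3 = {b, c, g}  B4 = {c, g, h}  B5 = {c, d, h}  B6 = {c, d, i}  B7 = {c, f, i}
Tree: B1–B2, B2–B3, B3–B4, B4–B5, B5–B6, B6–B7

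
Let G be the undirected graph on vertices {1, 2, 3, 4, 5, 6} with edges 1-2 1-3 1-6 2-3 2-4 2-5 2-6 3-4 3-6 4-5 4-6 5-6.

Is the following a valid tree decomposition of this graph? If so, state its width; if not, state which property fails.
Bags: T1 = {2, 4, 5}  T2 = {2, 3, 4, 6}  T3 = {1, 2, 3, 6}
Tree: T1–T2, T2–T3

A tree decomposition must satisfy three properties: every vertex lies in some bag; for every edge, both endpoints lie together in some bag; and for every vertex, the bags containing it form a connected subtree. Here edge (6,5) lies in no bag, so the decomposition is invalid.

No — edge (6,5) lies in no bag.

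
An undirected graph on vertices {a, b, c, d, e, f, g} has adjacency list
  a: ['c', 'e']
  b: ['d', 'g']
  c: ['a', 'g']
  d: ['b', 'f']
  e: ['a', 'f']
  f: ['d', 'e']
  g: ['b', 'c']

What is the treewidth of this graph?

2

A width-2 tree decomposition is:
Bags: B1 = {a, e, f}  B2 = {a, c, f}  B3 = {c, f, g}  B4 = {b, f, g}  B5 = {b, d, f}
Tree: B1–B2, B2–B3, B3–B4, B4–B5
Every bag has size at most 3, so the width is 3 − 1 = 2 and tw(G) ≤ 2. The edges f–e–a–c–g–b–d–f form a cycle, so G is not a tree and its treewidth is at least 2. Combining the bounds, tw(G) = 2.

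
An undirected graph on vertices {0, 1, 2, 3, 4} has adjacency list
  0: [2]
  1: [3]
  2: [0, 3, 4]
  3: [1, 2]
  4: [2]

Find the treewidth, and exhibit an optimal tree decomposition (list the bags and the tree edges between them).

Treewidth 1.
One optimal decomposition is:
Bags: B1 = {2, 3}  B2 = {2, 4}  B3 = {0, 2}  B4 = {1, 3}
Tree: B1–B2, B2–B3, B1–B4

The largest bag has 2 vertices, giving width 1; this decomposition certifies tw(G) ≤ 1. G has an edge, so its treewidth is at least 1. Therefore the treewidth is 1.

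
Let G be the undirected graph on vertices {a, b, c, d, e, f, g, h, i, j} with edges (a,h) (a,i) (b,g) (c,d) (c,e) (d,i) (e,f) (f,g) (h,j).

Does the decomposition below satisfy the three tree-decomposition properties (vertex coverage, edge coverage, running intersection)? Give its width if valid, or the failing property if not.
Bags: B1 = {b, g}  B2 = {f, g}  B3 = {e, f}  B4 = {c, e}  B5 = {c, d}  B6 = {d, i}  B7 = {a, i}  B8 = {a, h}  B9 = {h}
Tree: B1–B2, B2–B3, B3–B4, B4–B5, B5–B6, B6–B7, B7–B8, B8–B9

A tree decomposition must satisfy three properties: every vertex lies in some bag; for every edge, both endpoints lie together in some bag; and for every vertex, the bags containing it form a connected subtree. Here vertex j appears in no bag, so the decomposition is invalid.

No — vertex j appears in no bag.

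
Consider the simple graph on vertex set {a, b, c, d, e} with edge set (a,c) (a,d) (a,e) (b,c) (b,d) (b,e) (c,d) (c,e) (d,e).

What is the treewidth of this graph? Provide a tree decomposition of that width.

Each bag holds 4 vertices, so the decomposition has width 3, which upper-bounds the treewidth. Conversely, {a, c, d, e} is a clique of size 4, and the vertices of any clique must share a bag in every tree decomposition; so some bag has ≥ 4 vertices and tw(G) ≥ 3. Hence tw(G) = 3 exactly.

Treewidth 3.
One optimal decomposition is:
Bags: B1 = {a, c, d, e}  B2 = {b, c, d, e}
Tree: B1–B2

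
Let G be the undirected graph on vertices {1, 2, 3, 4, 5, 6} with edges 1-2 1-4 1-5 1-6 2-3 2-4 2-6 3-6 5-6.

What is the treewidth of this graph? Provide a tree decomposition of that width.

Treewidth 2.
One optimal decomposition is:
Bags: B1 = {2, 3, 6}  B2 = {1, 2, 6}  B3 = {1, 5, 6}  B4 = {1, 2, 4}
Tree: B1–B2, B2–B3, B2–B4

Every bag has size at most 3, so the width is 3 − 1 = 2 and tw(G) ≤ 2. On the other hand G contains the 3-clique {1, 2, 4}. A clique must lie in a single bag of any decomposition, so no decomposition can have width below 2. Therefore the treewidth is 2.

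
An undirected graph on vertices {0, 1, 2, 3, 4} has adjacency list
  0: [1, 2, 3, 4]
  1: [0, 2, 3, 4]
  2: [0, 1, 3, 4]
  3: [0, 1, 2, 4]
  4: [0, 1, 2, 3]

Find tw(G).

A width-4 tree decomposition is:
Bags: B1 = {0, 1, 2, 3, 4}
Tree: (single bag)
A single bag containing all 5 vertices is trivially a valid decomposition of width 4. Conversely, {0, 1, 2, 3, 4} is a clique of size 5, and the vertices of any clique must share a bag in every tree decomposition; so some bag has ≥ 5 vertices and tw(G) ≥ 4. Therefore the treewidth is 4.

4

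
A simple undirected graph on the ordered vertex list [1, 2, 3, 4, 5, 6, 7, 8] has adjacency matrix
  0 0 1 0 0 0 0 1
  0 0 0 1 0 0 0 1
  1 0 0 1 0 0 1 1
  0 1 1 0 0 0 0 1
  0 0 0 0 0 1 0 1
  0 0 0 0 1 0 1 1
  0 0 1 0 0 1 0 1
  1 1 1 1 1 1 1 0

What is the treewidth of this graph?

2

A width-2 tree decomposition is:
Bags: B1 = {3, 4, 8}  B2 = {1, 3, 8}  B3 = {3, 7, 8}  B4 = {6, 7, 8}  B5 = {5, 6, 8}  B6 = {2, 4, 8}
Tree: B1–B2, B1–B3, B3–B4, B4–B5, B1–B6
Each bag holds 3 vertices, so the decomposition has width 2, which upper-bounds the treewidth. Conversely, {2, 4, 8} is a clique of size 3, and the vertices of any clique must share a bag in every tree decomposition; so some bag has ≥ 3 vertices and tw(G) ≥ 2. Therefore the treewidth is 2.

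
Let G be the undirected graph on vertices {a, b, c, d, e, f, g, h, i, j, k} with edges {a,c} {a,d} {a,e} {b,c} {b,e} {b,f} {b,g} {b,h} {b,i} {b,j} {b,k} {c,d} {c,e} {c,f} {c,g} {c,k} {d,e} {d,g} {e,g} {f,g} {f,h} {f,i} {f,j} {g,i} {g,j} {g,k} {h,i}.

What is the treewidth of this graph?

3

A width-3 tree decomposition is:
Bags: B1 = {b, f, g, j}  B2 = {b, c, f, g}  B3 = {b, c, e, g}  B4 = {c, d, e, g}  B5 = {b, c, g, k}  B6 = {b, f, g, i}  B7 = {b, f, h, i}  B8 = {a, c, d, e}
Tree: B1–B2, B2–B3, B3–B4, B2–B5, B2–B6, B6–B7, B4–B8
Every bag has size at most 4, so the width is 4 − 1 = 3 and tw(G) ≤ 3. Conversely, {c, d, e, g} is a clique of size 4, and the vertices of any clique must share a bag in every tree decomposition; so some bag has ≥ 4 vertices and tw(G) ≥ 3. Combining the bounds, tw(G) = 3.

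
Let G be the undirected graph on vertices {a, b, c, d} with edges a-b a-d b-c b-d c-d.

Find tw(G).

2

A width-2 tree decomposition is:
Bags: B1 = {a, b, d}  B2 = {b, c, d}
Tree: B1–B2
Each bag holds 3 vertices, so the decomposition has width 2, which upper-bounds the treewidth. Conversely, {b, c, d} is a clique of size 3, and the vertices of any clique must share a bag in every tree decomposition; so some bag has ≥ 3 vertices and tw(G) ≥ 2. The upper and lower bounds meet at 2, so that is the treewidth.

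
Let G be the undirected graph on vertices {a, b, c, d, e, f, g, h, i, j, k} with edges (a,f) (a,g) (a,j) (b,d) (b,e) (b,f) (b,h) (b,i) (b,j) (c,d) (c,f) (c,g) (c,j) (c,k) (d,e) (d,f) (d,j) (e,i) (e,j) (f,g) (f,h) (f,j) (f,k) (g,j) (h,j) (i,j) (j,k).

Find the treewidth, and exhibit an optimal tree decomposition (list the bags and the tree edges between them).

Every bag has size at most 4, so the width is 4 − 1 = 3 and tw(G) ≤ 3. For the lower bound, the 4 vertices {b, d, e, j} are pairwise adjacent, and any tree decomposition puts a clique entirely inside one bag — forcing width ≥ 3. Hence tw(G) = 3 exactly.

Treewidth 3.
One such decomposition:
Bags: B1 = {b, d, f, j}  B2 = {c, d, f, j}  B3 = {b, d, e, j}  B4 = {c, f, g, j}  B5 = {b, f, h, j}  B6 = {c, f, j, k}  B7 = {b, e, i, j}  B8 = {a, f, g, j}
Tree: B1–B2, B1–B3, B2–B4, B1–B5, B4–B6, B3–B7, B4–B8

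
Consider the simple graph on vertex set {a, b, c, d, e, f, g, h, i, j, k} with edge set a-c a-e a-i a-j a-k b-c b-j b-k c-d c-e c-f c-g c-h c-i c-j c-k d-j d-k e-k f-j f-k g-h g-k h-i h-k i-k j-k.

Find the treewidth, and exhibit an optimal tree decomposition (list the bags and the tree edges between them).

The largest bag has 4 vertices, giving width 3; this decomposition certifies tw(G) ≤ 3. For the lower bound, the 4 vertices {c, g, h, k} are pairwise adjacent, and any tree decomposition puts a clique entirely inside one bag — forcing width ≥ 3. Therefore the treewidth is 3.

Treewidth 3.
One such decomposition:
Bags: B1 = {a, c, j, k}  B2 = {b, c, j, k}  B3 = {a, c, i, k}  B4 = {c, h, i, k}  B5 = {c, g, h, k}  B6 = {c, d, j, k}  B7 = {a, c, e, k}  B8 = {c, f, j, k}
Tree: B1–B2, B1–B3, B3–B4, B4–B5, B2–B6, B1–B7, B1–B8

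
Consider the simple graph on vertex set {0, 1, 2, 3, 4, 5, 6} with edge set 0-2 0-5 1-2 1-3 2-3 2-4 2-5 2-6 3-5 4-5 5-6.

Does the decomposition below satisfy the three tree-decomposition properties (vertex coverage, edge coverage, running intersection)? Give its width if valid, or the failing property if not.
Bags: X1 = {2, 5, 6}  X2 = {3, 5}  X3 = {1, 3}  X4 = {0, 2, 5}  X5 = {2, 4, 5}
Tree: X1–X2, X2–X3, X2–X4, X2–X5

No — edge (2,3) lies in no bag.

A tree decomposition must satisfy three properties: every vertex lies in some bag; for every edge, both endpoints lie together in some bag; and for every vertex, the bags containing it form a connected subtree. Here edge (2,3) lies in no bag, so the decomposition is invalid.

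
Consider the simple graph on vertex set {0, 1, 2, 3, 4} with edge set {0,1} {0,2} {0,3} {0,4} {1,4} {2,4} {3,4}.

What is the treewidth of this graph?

A width-2 tree decomposition is:
Bags: B1 = {0, 1, 4}  B2 = {0, 2, 4}  B3 = {0, 3, 4}
Tree: B1–B2, B2–B3
The largest bag has 3 vertices, giving width 2; this decomposition certifies tw(G) ≤ 2. Conversely, {0, 1, 4} is a clique of size 3, and the vertices of any clique must share a bag in every tree decomposition; so some bag has ≥ 3 vertices and tw(G) ≥ 2. Hence tw(G) = 2 exactly.

2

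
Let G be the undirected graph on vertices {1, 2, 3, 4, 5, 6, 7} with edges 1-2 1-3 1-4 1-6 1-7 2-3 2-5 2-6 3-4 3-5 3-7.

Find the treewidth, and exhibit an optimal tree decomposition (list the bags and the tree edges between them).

Every bag has size at most 3, so the width is 3 − 1 = 2 and tw(G) ≤ 2. Conversely, {1, 2, 3} is a clique of size 3, and the vertices of any clique must share a bag in every tree decomposition; so some bag has ≥ 3 vertices and tw(G) ≥ 2. The upper and lower bounds meet at 2, so that is the treewidth.

Treewidth 2.
One such decomposition:
Bags: B1 = {1, 3, 7}  B2 = {1, 2, 3}  B3 = {1, 3, 4}  B4 = {2, 3, 5}  B5 = {1, 2, 6}
Tree: B1–B2, B2–B3, B2–B4, B2–B5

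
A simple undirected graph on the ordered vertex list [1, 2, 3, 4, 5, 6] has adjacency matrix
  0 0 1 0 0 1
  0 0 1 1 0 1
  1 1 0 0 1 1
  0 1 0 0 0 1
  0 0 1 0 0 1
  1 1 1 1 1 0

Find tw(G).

A width-2 tree decomposition is:
Bags: B1 = {3, 5, 6}  B2 = {1, 3, 6}  B3 = {2, 3, 6}  B4 = {2, 4, 6}
Tree: B1–B2, B2–B3, B3–B4
Each bag holds 3 vertices, so the decomposition has width 2, which upper-bounds the treewidth. On the other hand G contains the 3-clique {1, 3, 6}. A clique must lie in a single bag of any decomposition, so no decomposition can have width below 2. Combining the bounds, tw(G) = 2.

2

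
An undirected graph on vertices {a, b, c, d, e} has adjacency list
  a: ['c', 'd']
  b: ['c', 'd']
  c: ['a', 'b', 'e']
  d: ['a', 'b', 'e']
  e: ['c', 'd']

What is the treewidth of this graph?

2

A width-2 tree decomposition is:
Bags: B1 = {b, c, d}  B2 = {c, d, e}  B3 = {a, c, d}
Tree: B1–B2, B2–B3
Every bag has size at most 3, so the width is 3 − 1 = 2 and tw(G) ≤ 2. The edges b–c–e–d–b form a cycle, so G is not a tree and its treewidth is at least 2. Combining the bounds, tw(G) = 2.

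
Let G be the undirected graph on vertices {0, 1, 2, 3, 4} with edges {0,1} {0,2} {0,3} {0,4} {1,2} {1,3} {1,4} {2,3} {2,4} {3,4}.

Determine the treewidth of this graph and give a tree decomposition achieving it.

A single bag containing all 5 vertices is trivially a valid decomposition of width 4. For the lower bound, the 5 vertices {0, 1, 2, 3, 4} are pairwise adjacent, and any tree decomposition puts a clique entirely inside one bag — forcing width ≥ 4. The upper and lower bounds meet at 4, so that is the treewidth.

Treewidth 4.
One optimal decomposition is:
Bags: B1 = {0, 1, 2, 3, 4}
Tree: (single bag)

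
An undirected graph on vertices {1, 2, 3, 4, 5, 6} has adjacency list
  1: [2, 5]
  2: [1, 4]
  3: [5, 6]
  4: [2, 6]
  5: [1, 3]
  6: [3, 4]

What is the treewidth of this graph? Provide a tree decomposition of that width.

Treewidth 2.
One such decomposition:
Bags: B1 = {3, 4, 6}  B2 = {2, 3, 4}  B3 = {1, 2, 3}  B4 = {1, 3, 5}
Tree: B1–B2, B2–B3, B3–B4

The largest bag has 3 vertices, giving width 2; this decomposition certifies tw(G) ≤ 2. The edges 3–6–4–2–1–5–3 form a cycle, so G is not a tree and its treewidth is at least 2. Hence tw(G) = 2 exactly.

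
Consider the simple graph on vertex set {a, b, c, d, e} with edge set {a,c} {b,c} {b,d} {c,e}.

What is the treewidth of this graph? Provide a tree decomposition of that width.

Treewidth 1.
Bags: B1 = {c, e}  B2 = {b, c}  B3 = {a, c}  B4 = {b, d}
Tree: B1–B2, B2–B3, B2–B4

Every bag has size at most 2, so the width is 2 − 1 = 1 and tw(G) ≤ 1. Any graph with an edge has treewidth ≥ 1, and G has the edge e–c. Hence tw(G) = 1 exactly.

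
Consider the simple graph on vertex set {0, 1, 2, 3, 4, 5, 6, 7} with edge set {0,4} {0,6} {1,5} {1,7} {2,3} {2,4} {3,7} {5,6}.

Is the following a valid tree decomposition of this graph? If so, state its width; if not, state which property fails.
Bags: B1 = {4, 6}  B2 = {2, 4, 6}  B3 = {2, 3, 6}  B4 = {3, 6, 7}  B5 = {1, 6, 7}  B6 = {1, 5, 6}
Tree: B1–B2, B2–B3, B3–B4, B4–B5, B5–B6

No — vertex 0 appears in no bag.

A tree decomposition must satisfy three properties: every vertex lies in some bag; for every edge, both endpoints lie together in some bag; and for every vertex, the bags containing it form a connected subtree. Here vertex 0 appears in no bag, so the decomposition is invalid.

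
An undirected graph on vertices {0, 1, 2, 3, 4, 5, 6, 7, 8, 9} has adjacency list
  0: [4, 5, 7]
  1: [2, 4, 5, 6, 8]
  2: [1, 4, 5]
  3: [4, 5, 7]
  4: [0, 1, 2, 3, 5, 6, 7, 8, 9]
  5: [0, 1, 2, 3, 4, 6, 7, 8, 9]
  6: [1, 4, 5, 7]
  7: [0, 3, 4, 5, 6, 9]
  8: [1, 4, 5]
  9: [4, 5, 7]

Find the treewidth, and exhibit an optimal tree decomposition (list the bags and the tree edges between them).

Every bag has size at most 4, so the width is 4 − 1 = 3 and tw(G) ≤ 3. For the lower bound, the 4 vertices {1, 4, 5, 8} are pairwise adjacent, and any tree decomposition puts a clique entirely inside one bag — forcing width ≥ 3. Combining the bounds, tw(G) = 3.

Treewidth 3.
One such decomposition:
Bags: B1 = {4, 5, 6, 7}  B2 = {4, 5, 7, 9}  B3 = {0, 4, 5, 7}  B4 = {1, 4, 5, 6}  B5 = {1, 4, 5, 8}  B6 = {3, 4, 5, 7}  B7 = {1, 2, 4, 5}
Tree: B1–B2, B2–B3, B1–B4, B4–B5, B3–B6, B4–B7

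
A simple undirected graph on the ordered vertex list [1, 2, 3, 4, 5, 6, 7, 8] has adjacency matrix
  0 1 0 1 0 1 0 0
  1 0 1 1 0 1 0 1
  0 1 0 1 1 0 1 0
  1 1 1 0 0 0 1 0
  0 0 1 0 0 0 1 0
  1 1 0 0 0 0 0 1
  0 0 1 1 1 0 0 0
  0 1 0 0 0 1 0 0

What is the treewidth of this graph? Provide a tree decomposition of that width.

Treewidth 2.
One optimal decomposition is:
Bags: B1 = {1, 2, 6}  B2 = {1, 2, 4}  B3 = {2, 3, 4}  B4 = {3, 4, 7}  B5 = {2, 6, 8}  B6 = {3, 5, 7}
Tree: B1–B2, B2–B3, B3–B4, B1–B5, B4–B6

Every bag has size at most 3, so the width is 3 − 1 = 2 and tw(G) ≤ 2. On the other hand G contains the 3-clique {2, 6, 8}. A clique must lie in a single bag of any decomposition, so no decomposition can have width below 2. Hence tw(G) = 2 exactly.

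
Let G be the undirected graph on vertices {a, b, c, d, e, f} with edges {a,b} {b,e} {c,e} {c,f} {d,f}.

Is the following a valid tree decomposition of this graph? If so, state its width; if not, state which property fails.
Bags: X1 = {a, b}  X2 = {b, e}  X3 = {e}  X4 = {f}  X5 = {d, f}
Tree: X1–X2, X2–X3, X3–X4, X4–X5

No — vertex c appears in no bag.

A tree decomposition must satisfy three properties: every vertex lies in some bag; for every edge, both endpoints lie together in some bag; and for every vertex, the bags containing it form a connected subtree. Here vertex c appears in no bag, so the decomposition is invalid.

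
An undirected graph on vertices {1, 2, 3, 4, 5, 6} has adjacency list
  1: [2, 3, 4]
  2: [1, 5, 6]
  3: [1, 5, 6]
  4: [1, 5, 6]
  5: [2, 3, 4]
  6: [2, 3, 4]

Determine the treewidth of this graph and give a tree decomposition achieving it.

Treewidth 3.
One optimal decomposition is:
Bags: B1 = {1, 4, 5, 6}  B2 = {1, 2, 5, 6}  B3 = {1, 3, 5, 6}
Tree: B1–B2, B2–B3

Each bag holds 4 vertices, so the decomposition has width 3, which upper-bounds the treewidth. For the lower bound: the 4 vertex sets {4,6}, {1,2}, {5}, {3} are disjoint, each induces a connected subgraph, and every pair is joined by at least one edge of G. Contracting each set to a single vertex therefore yields K_{4} as a minor, and since treewidth is minor-monotone, tw(G) ≥ tw(K_{4}) = 3. Combining the bounds, tw(G) = 3.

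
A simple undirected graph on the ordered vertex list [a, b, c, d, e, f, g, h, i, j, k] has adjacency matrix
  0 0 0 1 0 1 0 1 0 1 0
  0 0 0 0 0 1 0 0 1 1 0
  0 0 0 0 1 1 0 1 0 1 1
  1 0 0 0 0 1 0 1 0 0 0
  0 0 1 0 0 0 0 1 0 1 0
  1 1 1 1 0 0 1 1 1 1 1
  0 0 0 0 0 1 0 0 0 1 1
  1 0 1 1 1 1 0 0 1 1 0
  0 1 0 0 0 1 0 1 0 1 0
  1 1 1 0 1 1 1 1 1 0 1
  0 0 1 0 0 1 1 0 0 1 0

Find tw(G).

3

A width-3 tree decomposition is:
Bags: B1 = {c, f, h, j}  B2 = {f, h, i, j}  B3 = {c, f, j, k}  B4 = {a, f, h, j}  B5 = {f, g, j, k}  B6 = {a, d, f, h}  B7 = {c, e, h, j}  B8 = {b, f, i, j}
Tree: B1–B2, B1–B3, B2–B4, B3–B5, B4–B6, B1–B7, B2–B8
The largest bag has 4 vertices, giving width 3; this decomposition certifies tw(G) ≤ 3. On the other hand G contains the 4-clique {c, e, h, j}. A clique must lie in a single bag of any decomposition, so no decomposition can have width below 3. The upper and lower bounds meet at 3, so that is the treewidth.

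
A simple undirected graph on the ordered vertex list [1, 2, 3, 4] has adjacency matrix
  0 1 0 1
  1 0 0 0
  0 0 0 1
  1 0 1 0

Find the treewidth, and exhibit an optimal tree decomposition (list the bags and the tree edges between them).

Each bag holds 2 vertices, so the decomposition has width 1, which upper-bounds the treewidth. Since G has at least one edge (e.g. 1–2), it is not an edgeless graph, so tw(G) ≥ 1. The upper and lower bounds meet at 1, so that is the treewidth.

Treewidth 1.
Bags: B1 = {1, 2}  B2 = {1, 4}  B3 = {3, 4}
Tree: B1–B2, B2–B3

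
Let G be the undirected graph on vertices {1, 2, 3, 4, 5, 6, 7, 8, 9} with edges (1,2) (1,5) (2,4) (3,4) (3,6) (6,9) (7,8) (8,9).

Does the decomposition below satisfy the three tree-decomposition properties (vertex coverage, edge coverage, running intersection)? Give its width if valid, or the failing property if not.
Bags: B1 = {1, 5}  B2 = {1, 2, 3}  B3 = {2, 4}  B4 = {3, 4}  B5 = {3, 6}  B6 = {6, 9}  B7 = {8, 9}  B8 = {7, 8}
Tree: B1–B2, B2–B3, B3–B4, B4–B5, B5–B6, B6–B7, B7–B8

No — bags containing vertex 3 are not connected in the tree.

A tree decomposition must satisfy three properties: every vertex lies in some bag; for every edge, both endpoints lie together in some bag; and for every vertex, the bags containing it form a connected subtree. Here bags containing vertex 3 are not connected in the tree, so the decomposition is invalid.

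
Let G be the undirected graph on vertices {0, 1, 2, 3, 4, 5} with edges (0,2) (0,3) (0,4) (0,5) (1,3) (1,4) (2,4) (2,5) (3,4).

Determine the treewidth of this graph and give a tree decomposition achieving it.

Each bag holds 3 vertices, so the decomposition has width 2, which upper-bounds the treewidth. Conversely, {0, 2, 4} is a clique of size 3, and the vertices of any clique must share a bag in every tree decomposition; so some bag has ≥ 3 vertices and tw(G) ≥ 2. Therefore the treewidth is 2.

Treewidth 2.
One optimal decomposition is:
Bags: B1 = {0, 2, 5}  B2 = {0, 2, 4}  B3 = {0, 3, 4}  B4 = {1, 3, 4}
Tree: B1–B2, B2–B3, B3–B4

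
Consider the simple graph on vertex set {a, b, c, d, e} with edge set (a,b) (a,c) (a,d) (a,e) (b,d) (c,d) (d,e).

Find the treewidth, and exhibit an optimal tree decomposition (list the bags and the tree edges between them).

Treewidth 2.
One optimal decomposition is:
Bags: B1 = {a, d, e}  B2 = {a, b, d}  B3 = {a, c, d}
Tree: B1–B2, B2–B3

The largest bag has 3 vertices, giving width 2; this decomposition certifies tw(G) ≤ 2. On the other hand G contains the 3-clique {a, d, e}. A clique must lie in a single bag of any decomposition, so no decomposition can have width below 2. Therefore the treewidth is 2.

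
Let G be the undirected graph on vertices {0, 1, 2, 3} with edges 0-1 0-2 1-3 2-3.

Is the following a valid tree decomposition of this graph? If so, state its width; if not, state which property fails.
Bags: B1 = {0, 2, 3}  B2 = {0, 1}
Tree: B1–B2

No — edge (3,1) lies in no bag.

A tree decomposition must satisfy three properties: every vertex lies in some bag; for every edge, both endpoints lie together in some bag; and for every vertex, the bags containing it form a connected subtree. Here edge (3,1) lies in no bag, so the decomposition is invalid.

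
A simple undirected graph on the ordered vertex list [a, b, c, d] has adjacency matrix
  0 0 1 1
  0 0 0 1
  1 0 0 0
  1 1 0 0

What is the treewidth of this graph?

1

A width-1 tree decomposition is:
Bags: B1 = {a, d}  B2 = {a, c}  B3 = {b, d}
Tree: B1–B2, B1–B3
Each bag holds 2 vertices, so the decomposition has width 1, which upper-bounds the treewidth. G has an edge, so its treewidth is at least 1. Therefore the treewidth is 1.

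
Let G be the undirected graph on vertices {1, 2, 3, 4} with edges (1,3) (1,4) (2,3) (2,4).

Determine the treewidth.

A width-2 tree decomposition is:
Bags: B1 = {1, 3, 4}  B2 = {2, 3, 4}
Tree: B1–B2
Each bag holds 3 vertices, so the decomposition has width 2, which upper-bounds the treewidth. For the lower bound, G contains the cycle 4–1–3–2–4, so G is not a forest; only forests have treewidth ≤ 1, hence tw(G) ≥ 2. The upper and lower bounds meet at 2, so that is the treewidth.

2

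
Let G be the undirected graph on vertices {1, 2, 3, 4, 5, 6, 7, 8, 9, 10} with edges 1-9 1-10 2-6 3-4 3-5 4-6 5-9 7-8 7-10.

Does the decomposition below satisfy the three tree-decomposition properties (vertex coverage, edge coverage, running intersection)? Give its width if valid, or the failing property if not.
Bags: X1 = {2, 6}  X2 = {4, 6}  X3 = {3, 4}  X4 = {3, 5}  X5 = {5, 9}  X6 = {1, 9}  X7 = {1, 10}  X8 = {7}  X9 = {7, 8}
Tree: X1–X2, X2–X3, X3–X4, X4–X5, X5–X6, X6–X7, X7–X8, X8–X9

No — edge (10,7) lies in no bag.

A tree decomposition must satisfy three properties: every vertex lies in some bag; for every edge, both endpoints lie together in some bag; and for every vertex, the bags containing it form a connected subtree. Here edge (10,7) lies in no bag, so the decomposition is invalid.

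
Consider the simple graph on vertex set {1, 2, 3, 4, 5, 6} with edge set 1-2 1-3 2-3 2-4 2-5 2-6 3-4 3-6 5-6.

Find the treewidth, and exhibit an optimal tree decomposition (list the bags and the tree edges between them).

Every bag has size at most 3, so the width is 3 − 1 = 2 and tw(G) ≤ 2. For the lower bound, the 3 vertices {1, 2, 3} are pairwise adjacent, and any tree decomposition puts a clique entirely inside one bag — forcing width ≥ 2. Hence tw(G) = 2 exactly.

Treewidth 2.
One such decomposition:
Bags: B1 = {2, 3, 4}  B2 = {1, 2, 3}  B3 = {2, 3, 6}  B4 = {2, 5, 6}
Tree: B1–B2, B1–B3, B3–B4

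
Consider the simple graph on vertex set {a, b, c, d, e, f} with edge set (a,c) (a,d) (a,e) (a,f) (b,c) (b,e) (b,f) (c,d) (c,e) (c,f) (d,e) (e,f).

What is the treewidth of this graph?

A width-3 tree decomposition is:
Bags: B1 = {a, c, d, e}  B2 = {a, c, e, f}  B3 = {b, c, e, f}
Tree: B1–B2, B2–B3
Every bag has size at most 4, so the width is 4 − 1 = 3 and tw(G) ≤ 3. On the other hand G contains the 4-clique {a, c, d, e}. A clique must lie in a single bag of any decomposition, so no decomposition can have width below 3. Therefore the treewidth is 3.

3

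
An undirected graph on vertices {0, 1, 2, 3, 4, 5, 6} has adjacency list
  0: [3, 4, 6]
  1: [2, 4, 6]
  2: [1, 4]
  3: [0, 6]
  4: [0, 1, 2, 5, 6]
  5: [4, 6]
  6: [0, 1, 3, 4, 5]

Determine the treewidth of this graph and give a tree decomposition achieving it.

The largest bag has 3 vertices, giving width 2; this decomposition certifies tw(G) ≤ 2. Conversely, {0, 3, 6} is a clique of size 3, and the vertices of any clique must share a bag in every tree decomposition; so some bag has ≥ 3 vertices and tw(G) ≥ 2. Therefore the treewidth is 2.

Treewidth 2.
One such decomposition:
Bags: B1 = {0, 4, 6}  B2 = {1, 4, 6}  B3 = {0, 3, 6}  B4 = {1, 2, 4}  B5 = {4, 5, 6}
Tree: B1–B2, B1–B3, B2–B4, B1–B5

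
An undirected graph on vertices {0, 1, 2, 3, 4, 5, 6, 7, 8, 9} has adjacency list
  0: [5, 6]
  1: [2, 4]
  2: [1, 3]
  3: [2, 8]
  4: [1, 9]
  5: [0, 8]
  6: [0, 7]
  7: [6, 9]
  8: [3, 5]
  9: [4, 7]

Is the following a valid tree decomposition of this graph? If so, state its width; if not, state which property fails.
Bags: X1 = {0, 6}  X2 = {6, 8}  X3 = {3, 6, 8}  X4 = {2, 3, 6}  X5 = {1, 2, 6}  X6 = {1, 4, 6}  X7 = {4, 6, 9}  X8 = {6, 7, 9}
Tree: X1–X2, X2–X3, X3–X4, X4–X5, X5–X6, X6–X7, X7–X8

No — vertex 5 appears in no bag.

A tree decomposition must satisfy three properties: every vertex lies in some bag; for every edge, both endpoints lie together in some bag; and for every vertex, the bags containing it form a connected subtree. Here vertex 5 appears in no bag, so the decomposition is invalid.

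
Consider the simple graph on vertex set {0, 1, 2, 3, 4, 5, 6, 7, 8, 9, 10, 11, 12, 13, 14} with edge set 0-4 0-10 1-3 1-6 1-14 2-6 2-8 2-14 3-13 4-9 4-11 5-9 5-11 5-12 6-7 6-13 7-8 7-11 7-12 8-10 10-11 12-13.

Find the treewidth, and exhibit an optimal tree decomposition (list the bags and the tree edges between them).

Every bag has size at most 4, so the width is 4 − 1 = 3 and tw(G) ≤ 3. For the lower bound: the 4 vertex sets {0,4,9}, {10}, {11}, {5,7,8,12} are disjoint, each induces a connected subgraph, and every pair is joined by at least one edge of G. Contracting each set to a single vertex therefore yields K_{4} as a minor, and since treewidth is minor-monotone, tw(G) ≥ tw(K_{4}) = 3. The upper and lower bounds meet at 3, so that is the treewidth.

Treewidth 3.
One optimal decomposition is:
Bags: B1 = {0, 4, 9, 10}  B2 = {4, 9, 10, 11}  B3 = {5, 9, 10, 11}  B4 = {5, 8, 10, 11}  B5 = {5, 7, 8, 11}  B6 = {5, 7, 8, 12}  B7 = {2, 7, 8, 12}  B8 = {2, 6, 7, 12}  B9 = {2, 6, 12, 13}  B10 = {2, 6, 13, 14}  B11 = {1, 6, 13, 14}  B12 = {1, 3, 13, 14}
Tree: B1–B2, B2–B3, B3–B4, B4–B5, B5–B6, B6–B7, B7–B8, B8–B9, B9–B10, B10–B11, B11–B12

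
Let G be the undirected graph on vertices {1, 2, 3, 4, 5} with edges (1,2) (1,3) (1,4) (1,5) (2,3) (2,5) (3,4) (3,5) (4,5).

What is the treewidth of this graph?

3

A width-3 tree decomposition is:
Bags: B1 = {1, 3, 4, 5}  B2 = {1, 2, 3, 5}
Tree: B1–B2
Every bag has size at most 4, so the width is 4 − 1 = 3 and tw(G) ≤ 3. For the lower bound, the 4 vertices {1, 2, 3, 5} are pairwise adjacent, and any tree decomposition puts a clique entirely inside one bag — forcing width ≥ 3. Combining the bounds, tw(G) = 3.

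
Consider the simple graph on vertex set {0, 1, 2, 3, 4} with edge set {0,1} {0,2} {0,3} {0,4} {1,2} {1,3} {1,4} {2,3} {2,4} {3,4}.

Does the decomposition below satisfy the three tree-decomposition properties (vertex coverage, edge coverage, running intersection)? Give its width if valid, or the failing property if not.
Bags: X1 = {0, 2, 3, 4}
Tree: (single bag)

No — vertex 1 appears in no bag.

A tree decomposition must satisfy three properties: every vertex lies in some bag; for every edge, both endpoints lie together in some bag; and for every vertex, the bags containing it form a connected subtree. Here vertex 1 appears in no bag, so the decomposition is invalid.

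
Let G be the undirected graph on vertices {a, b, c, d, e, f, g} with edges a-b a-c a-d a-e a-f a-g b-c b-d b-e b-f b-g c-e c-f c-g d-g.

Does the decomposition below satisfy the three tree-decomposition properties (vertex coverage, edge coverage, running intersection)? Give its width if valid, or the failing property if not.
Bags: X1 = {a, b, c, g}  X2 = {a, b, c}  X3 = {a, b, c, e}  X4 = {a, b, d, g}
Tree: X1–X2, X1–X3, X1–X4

A tree decomposition must satisfy three properties: every vertex lies in some bag; for every edge, both endpoints lie together in some bag; and for every vertex, the bags containing it form a connected subtree. Here vertex f appears in no bag, so the decomposition is invalid.

No — vertex f appears in no bag.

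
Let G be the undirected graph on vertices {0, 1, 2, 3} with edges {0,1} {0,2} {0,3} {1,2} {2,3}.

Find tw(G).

A width-2 tree decomposition is:
Bags: B1 = {0, 2, 3}  B2 = {0, 1, 2}
Tree: B1–B2
Every bag has size at most 3, so the width is 3 − 1 = 2 and tw(G) ≤ 2. For the lower bound, the 3 vertices {0, 1, 2} are pairwise adjacent, and any tree decomposition puts a clique entirely inside one bag — forcing width ≥ 2. The upper and lower bounds meet at 2, so that is the treewidth.

2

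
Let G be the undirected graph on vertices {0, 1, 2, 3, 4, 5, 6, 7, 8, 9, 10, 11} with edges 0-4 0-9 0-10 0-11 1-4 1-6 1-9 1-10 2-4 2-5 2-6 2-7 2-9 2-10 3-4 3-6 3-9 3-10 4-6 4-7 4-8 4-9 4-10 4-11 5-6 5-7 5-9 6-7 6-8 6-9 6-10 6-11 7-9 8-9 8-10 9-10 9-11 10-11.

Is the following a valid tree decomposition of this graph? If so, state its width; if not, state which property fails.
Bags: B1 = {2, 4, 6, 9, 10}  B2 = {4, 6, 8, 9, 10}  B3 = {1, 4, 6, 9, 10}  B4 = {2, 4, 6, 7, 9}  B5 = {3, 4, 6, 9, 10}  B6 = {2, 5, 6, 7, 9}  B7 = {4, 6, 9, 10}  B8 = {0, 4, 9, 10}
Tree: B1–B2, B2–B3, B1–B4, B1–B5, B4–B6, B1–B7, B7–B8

A tree decomposition must satisfy three properties: every vertex lies in some bag; for every edge, both endpoints lie together in some bag; and for every vertex, the bags containing it form a connected subtree. Here vertex 11 appears in no bag, so the decomposition is invalid.

No — vertex 11 appears in no bag.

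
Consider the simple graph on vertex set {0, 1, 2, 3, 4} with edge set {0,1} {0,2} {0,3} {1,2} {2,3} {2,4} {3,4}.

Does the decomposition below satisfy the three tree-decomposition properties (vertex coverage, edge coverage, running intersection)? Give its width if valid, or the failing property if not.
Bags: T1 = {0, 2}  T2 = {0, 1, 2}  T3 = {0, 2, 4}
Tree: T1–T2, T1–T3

A tree decomposition must satisfy three properties: every vertex lies in some bag; for every edge, both endpoints lie together in some bag; and for every vertex, the bags containing it form a connected subtree. Here vertex 3 appears in no bag, so the decomposition is invalid.

No — vertex 3 appears in no bag.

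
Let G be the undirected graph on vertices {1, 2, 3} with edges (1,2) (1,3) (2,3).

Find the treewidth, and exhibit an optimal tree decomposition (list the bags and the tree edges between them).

A single bag containing all 3 vertices is trivially a valid decomposition of width 2. For the lower bound, the 3 vertices {1, 2, 3} are pairwise adjacent, and any tree decomposition puts a clique entirely inside one bag — forcing width ≥ 2. Combining the bounds, tw(G) = 2.

Treewidth 2.
One such decomposition:
Bags: B1 = {1, 2, 3}
Tree: (single bag)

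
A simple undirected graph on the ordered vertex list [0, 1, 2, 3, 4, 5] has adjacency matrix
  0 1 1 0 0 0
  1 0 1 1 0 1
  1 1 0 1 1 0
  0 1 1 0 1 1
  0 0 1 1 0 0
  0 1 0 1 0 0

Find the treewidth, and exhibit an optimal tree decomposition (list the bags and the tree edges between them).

Each bag holds 3 vertices, so the decomposition has width 2, which upper-bounds the treewidth. For the lower bound, the 3 vertices {0, 1, 2} are pairwise adjacent, and any tree decomposition puts a clique entirely inside one bag — forcing width ≥ 2. Hence tw(G) = 2 exactly.

Treewidth 2.
One such decomposition:
Bags: B1 = {1, 2, 3}  B2 = {0, 1, 2}  B3 = {1, 3, 5}  B4 = {2, 3, 4}
Tree: B1–B2, B1–B3, B1–B4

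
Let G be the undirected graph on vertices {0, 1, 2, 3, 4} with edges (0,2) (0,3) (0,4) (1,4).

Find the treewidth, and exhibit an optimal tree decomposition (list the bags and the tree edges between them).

Each bag holds 2 vertices, so the decomposition has width 1, which upper-bounds the treewidth. Any graph with an edge has treewidth ≥ 1, and G has the edge 2–0. Hence tw(G) = 1 exactly.

Treewidth 1.
One such decomposition:
Bags: B1 = {0, 2}  B2 = {0, 4}  B3 = {1, 4}  B4 = {0, 3}
Tree: B1–B2, B2–B3, B2–B4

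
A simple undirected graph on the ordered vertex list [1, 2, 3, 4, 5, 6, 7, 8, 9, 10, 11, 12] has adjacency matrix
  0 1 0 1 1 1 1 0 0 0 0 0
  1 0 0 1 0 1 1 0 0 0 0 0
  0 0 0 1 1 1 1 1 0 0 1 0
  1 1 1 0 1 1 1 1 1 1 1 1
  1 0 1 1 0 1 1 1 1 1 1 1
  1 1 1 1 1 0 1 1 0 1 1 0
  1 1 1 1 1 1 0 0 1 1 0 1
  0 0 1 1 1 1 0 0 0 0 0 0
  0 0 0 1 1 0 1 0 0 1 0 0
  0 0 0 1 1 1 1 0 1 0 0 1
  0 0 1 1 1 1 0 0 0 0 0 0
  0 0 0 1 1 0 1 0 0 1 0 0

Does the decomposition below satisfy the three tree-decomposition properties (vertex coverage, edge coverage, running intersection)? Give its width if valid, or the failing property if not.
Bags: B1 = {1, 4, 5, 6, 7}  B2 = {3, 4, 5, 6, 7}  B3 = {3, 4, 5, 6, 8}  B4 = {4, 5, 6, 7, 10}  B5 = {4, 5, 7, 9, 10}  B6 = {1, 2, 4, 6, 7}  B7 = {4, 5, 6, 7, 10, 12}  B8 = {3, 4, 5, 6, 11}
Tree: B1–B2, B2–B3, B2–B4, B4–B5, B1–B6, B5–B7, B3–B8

No — bags containing vertex 6 are not connected in the tree.

A tree decomposition must satisfy three properties: every vertex lies in some bag; for every edge, both endpoints lie together in some bag; and for every vertex, the bags containing it form a connected subtree. Here bags containing vertex 6 are not connected in the tree, so the decomposition is invalid.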